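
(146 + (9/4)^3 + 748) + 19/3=911.72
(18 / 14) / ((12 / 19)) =57/28 = 2.04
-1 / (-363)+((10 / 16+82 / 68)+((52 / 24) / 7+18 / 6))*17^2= 1485.58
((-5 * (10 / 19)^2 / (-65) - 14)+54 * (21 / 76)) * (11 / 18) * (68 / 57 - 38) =-102062455/4815018 = -21.20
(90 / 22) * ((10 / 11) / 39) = 150/1573 = 0.10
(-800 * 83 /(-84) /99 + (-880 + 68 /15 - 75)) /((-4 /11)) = 9797101/3780 = 2591.83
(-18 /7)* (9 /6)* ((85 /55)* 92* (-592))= 24998976/77 = 324662.03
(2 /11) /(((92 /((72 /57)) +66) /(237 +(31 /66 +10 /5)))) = 31610/100793 = 0.31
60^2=3600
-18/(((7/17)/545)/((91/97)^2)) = -197288910/9409 = -20968.11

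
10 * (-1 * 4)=-40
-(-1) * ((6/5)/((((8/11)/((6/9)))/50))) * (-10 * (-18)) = 9900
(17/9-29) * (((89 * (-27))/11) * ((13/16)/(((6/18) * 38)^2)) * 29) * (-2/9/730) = -6140199/23190640 = -0.26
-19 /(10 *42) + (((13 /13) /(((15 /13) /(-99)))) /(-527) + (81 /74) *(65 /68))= 19063277/16379160 = 1.16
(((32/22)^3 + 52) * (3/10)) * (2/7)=219924/46585 = 4.72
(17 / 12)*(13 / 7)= 2.63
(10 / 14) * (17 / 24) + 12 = 12.51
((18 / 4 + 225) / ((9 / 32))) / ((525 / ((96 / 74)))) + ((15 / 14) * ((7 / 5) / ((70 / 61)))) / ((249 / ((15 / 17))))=73857339/36544900 = 2.02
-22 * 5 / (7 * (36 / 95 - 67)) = 0.24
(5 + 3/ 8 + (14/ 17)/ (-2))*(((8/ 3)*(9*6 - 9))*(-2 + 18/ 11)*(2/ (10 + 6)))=-10125/374 = -27.07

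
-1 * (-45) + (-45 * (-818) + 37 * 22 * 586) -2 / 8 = 513858.75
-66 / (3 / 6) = -132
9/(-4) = -9/4 = -2.25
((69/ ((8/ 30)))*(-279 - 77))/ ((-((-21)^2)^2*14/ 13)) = 133055/302526 = 0.44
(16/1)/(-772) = -0.02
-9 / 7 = -1.29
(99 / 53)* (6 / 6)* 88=8712/53 = 164.38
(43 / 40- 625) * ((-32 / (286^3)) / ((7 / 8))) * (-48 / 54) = -88736/102347245 = 0.00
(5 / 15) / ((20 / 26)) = 13/30 = 0.43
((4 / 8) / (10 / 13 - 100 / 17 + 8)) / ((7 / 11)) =221/812 = 0.27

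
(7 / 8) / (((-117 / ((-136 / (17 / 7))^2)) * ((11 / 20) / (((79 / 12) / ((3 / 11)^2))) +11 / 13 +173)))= -0.13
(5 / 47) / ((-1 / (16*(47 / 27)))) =-80/27 = -2.96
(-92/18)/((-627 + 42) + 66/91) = 4186/478521 = 0.01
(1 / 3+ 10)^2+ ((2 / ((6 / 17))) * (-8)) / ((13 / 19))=4741/117 = 40.52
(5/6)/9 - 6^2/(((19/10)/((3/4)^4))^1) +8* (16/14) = 3.24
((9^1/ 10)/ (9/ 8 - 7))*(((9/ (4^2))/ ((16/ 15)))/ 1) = -243/3008 = -0.08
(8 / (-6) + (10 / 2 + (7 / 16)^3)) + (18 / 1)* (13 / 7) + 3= 3456035/86016 = 40.18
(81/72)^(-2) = 64/81 = 0.79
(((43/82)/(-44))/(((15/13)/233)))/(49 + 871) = -130247/49790400 = 0.00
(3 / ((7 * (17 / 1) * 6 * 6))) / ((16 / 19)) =19/22848 = 0.00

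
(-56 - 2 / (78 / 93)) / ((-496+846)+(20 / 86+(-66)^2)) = -10879/876928 = -0.01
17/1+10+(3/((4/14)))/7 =57/2 = 28.50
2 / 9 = 0.22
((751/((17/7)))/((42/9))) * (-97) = -218541/34 = -6427.68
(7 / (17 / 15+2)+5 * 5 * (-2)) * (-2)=4490/47 = 95.53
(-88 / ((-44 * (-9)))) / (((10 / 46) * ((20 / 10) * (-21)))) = 23/945 = 0.02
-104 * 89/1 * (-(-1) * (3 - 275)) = 2517632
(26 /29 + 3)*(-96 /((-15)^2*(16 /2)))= -452/2175 = -0.21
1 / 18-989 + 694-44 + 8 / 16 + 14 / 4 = -6029/18 = -334.94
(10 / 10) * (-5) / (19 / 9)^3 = -3645/6859 = -0.53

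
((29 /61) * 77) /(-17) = -2233/1037 = -2.15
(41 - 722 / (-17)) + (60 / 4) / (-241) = 341724/4097 = 83.41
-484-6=-490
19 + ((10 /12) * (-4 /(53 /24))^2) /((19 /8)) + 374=21036243/53371 = 394.15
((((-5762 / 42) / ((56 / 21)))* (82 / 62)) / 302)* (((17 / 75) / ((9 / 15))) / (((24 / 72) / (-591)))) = 395587229/2621360 = 150.91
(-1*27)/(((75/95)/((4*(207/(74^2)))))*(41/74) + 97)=-70794/261919 = -0.27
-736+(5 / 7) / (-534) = -2751173/3738 = -736.00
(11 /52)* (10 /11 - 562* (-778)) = 2404803/26 = 92492.42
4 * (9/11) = 36/11 = 3.27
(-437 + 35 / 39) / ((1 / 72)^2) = -29389824/13 = -2260755.69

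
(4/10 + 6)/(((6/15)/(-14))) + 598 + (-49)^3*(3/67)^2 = 620045/4489 = 138.13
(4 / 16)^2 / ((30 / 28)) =7/120 = 0.06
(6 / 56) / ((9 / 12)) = 1/7 = 0.14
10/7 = 1.43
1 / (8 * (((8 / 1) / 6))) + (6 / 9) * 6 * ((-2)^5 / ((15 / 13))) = -53203/480 = -110.84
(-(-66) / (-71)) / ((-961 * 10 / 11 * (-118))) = -363/40256290 = 0.00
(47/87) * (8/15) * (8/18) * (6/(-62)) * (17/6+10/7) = -134608/2548665 = -0.05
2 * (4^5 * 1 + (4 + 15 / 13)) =2058.31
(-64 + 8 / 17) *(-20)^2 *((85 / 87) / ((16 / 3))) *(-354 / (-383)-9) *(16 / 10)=60150.18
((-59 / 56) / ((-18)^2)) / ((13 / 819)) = -0.20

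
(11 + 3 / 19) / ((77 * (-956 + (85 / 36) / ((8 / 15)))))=-20352/133646513 = 0.00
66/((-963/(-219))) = 1606/107 = 15.01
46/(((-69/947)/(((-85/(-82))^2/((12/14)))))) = -47894525/60516 = -791.44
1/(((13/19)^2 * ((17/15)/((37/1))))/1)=200355/2873 = 69.74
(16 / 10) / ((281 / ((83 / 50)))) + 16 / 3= 562996/105375 = 5.34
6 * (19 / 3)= 38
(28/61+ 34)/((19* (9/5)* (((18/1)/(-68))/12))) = -1429360/31293 = -45.68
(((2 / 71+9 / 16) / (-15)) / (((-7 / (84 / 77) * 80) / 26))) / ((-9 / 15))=-793/238560 = 0.00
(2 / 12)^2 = 1/36 = 0.03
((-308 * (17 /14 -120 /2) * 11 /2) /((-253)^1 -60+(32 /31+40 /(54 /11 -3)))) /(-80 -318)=64828533/75401498 = 0.86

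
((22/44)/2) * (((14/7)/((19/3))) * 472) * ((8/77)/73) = 5664/106799 = 0.05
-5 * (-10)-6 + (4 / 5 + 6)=50.80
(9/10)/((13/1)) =9/130 = 0.07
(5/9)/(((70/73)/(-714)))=-1241/3 = -413.67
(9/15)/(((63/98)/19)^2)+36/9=71296/135 = 528.12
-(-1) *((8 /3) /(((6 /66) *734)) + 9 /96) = 4711/35232 = 0.13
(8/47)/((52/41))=82/611 = 0.13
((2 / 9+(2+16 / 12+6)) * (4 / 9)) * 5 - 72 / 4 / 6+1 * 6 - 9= 15.23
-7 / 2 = -3.50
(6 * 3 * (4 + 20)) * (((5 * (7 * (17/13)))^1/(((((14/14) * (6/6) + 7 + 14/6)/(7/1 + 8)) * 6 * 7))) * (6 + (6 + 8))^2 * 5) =550800000/403 = 1366749.38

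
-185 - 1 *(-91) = -94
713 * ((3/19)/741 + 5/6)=16734823/28158 = 594.32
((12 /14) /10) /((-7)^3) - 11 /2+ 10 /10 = -108051/24010 = -4.50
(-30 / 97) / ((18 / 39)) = -65/97 = -0.67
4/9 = 0.44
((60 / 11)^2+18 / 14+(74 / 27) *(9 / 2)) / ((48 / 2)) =55103/30492 = 1.81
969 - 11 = 958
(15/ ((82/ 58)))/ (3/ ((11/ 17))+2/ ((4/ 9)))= 3190/2747 = 1.16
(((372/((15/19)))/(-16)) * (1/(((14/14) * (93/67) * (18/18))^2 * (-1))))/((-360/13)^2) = 14414179/723168000 = 0.02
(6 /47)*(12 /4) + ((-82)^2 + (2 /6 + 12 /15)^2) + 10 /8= 284548607/42300 = 6726.92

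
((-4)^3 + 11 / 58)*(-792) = 1465596/29 = 50537.79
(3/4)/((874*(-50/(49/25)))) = -147/4370000 = 0.00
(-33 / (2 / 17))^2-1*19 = 314645/4 = 78661.25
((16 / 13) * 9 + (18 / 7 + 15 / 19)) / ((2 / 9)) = 224667/3458 = 64.97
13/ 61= 0.21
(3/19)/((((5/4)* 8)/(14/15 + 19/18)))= 179/5700 = 0.03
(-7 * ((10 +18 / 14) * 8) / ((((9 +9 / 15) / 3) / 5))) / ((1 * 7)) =-1975/14 = -141.07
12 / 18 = 0.67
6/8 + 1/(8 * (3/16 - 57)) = 2719/3636 = 0.75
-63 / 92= -0.68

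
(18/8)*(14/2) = 63/4 = 15.75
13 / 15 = 0.87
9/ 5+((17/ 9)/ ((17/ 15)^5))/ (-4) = 1.55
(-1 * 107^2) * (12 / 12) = -11449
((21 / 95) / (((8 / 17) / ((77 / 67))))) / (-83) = -27489/4226360 = -0.01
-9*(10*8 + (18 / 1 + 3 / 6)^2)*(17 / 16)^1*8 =-258417/8 = -32302.12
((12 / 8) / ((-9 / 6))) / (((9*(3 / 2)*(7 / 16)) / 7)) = -32/27 = -1.19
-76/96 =-19/24 = -0.79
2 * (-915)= -1830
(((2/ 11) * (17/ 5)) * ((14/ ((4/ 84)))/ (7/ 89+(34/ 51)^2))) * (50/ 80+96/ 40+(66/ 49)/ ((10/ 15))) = 36725049/20950 = 1752.99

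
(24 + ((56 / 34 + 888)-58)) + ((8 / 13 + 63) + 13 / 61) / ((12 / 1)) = 11606684/13481 = 860.97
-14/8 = -7/4 = -1.75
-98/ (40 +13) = -98/53 = -1.85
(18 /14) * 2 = 18/7 = 2.57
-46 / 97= -0.47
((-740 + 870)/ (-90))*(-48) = 69.33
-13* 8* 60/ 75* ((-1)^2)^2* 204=-84864/5 = -16972.80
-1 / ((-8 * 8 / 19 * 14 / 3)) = 57/896 = 0.06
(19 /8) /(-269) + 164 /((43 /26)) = 9175311/92536 = 99.15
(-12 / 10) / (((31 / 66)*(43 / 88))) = -34848/6665 = -5.23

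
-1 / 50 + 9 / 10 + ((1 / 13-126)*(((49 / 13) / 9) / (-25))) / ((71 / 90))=3.55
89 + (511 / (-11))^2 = 2247.02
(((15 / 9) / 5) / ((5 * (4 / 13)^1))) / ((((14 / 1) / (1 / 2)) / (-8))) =-13/210 = -0.06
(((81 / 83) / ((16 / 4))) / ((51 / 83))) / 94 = 27/6392 = 0.00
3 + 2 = 5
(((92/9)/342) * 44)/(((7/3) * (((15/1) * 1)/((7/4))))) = 506/7695 = 0.07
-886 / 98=-443/49 = -9.04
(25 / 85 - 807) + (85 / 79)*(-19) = -1110861/1343 = -827.15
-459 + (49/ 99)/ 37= -1681268/3663 = -458.99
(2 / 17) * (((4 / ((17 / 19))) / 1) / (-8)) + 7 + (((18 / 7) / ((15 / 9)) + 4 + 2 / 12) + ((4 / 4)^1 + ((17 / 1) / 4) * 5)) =4235407/121380 = 34.89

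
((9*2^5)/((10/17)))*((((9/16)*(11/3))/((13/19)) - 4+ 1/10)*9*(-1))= 1268217/325 = 3902.21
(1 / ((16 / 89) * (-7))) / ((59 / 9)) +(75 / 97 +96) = 61951599/640976 = 96.65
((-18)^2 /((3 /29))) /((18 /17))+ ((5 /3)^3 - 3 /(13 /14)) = 1038749/351 = 2959.40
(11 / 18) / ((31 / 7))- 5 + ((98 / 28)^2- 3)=4897/1116 = 4.39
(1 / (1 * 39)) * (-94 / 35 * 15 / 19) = -94/1729 = -0.05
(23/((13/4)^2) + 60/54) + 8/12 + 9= 19705/1521 = 12.96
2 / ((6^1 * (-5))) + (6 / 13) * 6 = 2.70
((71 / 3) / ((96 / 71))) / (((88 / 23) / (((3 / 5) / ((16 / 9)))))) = 347829/225280 = 1.54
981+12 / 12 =982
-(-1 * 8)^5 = 32768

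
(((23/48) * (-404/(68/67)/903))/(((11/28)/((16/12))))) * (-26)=4046666/217107 = 18.64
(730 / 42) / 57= 365/1197 = 0.30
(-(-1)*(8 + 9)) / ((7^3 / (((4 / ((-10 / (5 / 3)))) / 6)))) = -17/3087 = -0.01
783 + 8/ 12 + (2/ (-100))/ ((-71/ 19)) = 8346107/10650 = 783.67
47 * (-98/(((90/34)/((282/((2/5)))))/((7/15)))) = -25761358/45 = -572474.62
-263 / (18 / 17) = -4471/18 = -248.39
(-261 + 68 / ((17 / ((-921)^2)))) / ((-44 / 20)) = -16963515/11 = -1542137.73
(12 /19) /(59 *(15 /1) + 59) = 3/4484 = 0.00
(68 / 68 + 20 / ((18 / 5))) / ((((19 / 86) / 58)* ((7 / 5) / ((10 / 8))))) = 1839325/1197 = 1536.61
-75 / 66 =-25/22 = -1.14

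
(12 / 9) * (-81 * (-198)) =21384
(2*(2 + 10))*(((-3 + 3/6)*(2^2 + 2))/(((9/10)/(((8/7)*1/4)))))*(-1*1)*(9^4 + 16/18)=47245600/63 = 749930.16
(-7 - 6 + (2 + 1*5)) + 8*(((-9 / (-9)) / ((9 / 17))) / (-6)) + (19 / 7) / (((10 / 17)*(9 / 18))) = 671/945 = 0.71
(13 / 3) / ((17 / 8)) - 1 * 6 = -3.96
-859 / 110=-7.81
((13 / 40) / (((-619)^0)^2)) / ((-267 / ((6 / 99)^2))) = -13/2907630 = 0.00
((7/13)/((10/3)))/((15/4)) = 14/325 = 0.04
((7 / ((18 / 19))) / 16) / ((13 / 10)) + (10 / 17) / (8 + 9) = 210905/541008 = 0.39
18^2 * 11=3564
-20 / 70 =-0.29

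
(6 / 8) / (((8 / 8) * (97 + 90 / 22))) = 33/4448 = 0.01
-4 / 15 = -0.27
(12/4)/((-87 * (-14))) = 1/406 = 0.00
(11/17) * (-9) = -99/17 = -5.82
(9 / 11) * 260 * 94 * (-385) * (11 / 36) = -2352350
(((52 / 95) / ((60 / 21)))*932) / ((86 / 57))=127218/1075 = 118.34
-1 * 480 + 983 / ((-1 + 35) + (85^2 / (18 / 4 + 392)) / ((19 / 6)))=-272698579/598978 = -455.27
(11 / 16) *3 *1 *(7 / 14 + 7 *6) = 2805/32 = 87.66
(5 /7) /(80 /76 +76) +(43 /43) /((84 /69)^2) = 98137/143472 = 0.68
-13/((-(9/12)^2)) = 208/9 = 23.11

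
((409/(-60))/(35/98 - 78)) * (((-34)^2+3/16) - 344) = 7440937/104352 = 71.31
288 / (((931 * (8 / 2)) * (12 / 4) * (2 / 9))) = 108/931 = 0.12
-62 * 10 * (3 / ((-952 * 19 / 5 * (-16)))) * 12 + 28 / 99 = -0.10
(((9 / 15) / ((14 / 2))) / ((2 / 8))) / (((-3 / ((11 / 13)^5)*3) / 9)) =-1932612/12995255 = -0.15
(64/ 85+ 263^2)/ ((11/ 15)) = 17638287/187 = 94322.39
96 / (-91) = -96/91 = -1.05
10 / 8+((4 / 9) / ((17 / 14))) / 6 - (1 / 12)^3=1.31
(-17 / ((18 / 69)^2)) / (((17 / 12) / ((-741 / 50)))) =130663/50 = 2613.26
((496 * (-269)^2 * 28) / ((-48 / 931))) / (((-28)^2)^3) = -42620629/1053696 = -40.45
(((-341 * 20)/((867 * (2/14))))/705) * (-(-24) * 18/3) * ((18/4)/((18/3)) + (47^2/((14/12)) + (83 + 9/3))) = -302507920/13583 = -22271.07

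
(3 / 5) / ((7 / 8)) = 24/35 = 0.69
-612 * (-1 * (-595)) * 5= -1820700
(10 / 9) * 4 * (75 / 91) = 1000/273 = 3.66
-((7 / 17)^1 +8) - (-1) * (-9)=-296/17 = -17.41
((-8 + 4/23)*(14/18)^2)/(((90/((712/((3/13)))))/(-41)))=37190608/5589 = 6654.25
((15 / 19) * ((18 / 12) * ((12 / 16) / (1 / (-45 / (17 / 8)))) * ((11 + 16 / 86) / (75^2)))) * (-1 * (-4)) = -51948/347225 = -0.15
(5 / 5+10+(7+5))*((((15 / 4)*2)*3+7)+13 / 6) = 2185/3 = 728.33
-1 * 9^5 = -59049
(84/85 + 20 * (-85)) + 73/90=-1698.20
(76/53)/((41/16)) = 1216/2173 = 0.56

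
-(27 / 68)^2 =-729/4624 = -0.16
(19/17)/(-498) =-19/8466 = 0.00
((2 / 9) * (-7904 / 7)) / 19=-13.21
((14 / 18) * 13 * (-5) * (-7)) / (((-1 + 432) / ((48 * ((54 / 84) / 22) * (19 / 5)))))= 4.38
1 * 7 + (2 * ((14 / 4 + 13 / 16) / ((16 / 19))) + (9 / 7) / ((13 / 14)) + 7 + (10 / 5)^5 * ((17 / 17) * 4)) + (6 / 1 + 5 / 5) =267283/1664 = 160.63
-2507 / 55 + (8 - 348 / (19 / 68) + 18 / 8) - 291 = -6570147/4180 = -1571.81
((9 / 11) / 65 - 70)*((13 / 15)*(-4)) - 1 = 241.62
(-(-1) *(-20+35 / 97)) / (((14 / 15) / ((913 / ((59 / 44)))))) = -573957450/40061 = -14327.09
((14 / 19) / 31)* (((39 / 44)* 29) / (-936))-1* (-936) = 291088309/310992 = 936.00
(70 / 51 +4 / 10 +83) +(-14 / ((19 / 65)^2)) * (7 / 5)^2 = -21759433/92055 = -236.37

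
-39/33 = -13/11 = -1.18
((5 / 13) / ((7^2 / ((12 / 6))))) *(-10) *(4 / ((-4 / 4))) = 400/637 = 0.63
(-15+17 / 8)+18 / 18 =-95/8 = -11.88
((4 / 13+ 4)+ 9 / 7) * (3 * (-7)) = -1527/13 = -117.46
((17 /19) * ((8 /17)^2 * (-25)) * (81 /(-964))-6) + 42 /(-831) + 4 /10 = -5.23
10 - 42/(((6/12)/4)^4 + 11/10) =-30230/1073 = -28.17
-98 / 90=-1.09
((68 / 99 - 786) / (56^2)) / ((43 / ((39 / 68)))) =-505349/151299456 = 0.00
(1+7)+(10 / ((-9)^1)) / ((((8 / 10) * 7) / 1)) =983/126 = 7.80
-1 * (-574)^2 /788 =-82369/197 = -418.12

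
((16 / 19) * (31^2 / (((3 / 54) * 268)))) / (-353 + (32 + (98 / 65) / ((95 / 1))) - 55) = -11243700/77777017 = -0.14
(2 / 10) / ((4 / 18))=9/10 = 0.90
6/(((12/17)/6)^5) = 4259571/16 = 266223.19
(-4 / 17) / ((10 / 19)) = -38/85 = -0.45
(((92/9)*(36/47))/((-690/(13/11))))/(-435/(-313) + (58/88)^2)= -5729152/779302065 = -0.01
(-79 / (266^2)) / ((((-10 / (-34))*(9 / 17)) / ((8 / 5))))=-45662/3980025 = -0.01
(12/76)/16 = 3/304 = 0.01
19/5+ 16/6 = 97/15 = 6.47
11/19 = 0.58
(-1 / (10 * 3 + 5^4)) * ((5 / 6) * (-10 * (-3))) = -5/131 = -0.04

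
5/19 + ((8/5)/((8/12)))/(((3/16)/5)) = 1221/19 = 64.26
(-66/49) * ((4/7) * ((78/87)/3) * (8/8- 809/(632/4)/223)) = -39382200/175236299 = -0.22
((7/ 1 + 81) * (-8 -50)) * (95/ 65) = -96976/13 = -7459.69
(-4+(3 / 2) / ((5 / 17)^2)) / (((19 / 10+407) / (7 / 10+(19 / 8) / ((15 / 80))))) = 9223/21150 = 0.44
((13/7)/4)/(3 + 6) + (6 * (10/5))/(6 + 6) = 265/252 = 1.05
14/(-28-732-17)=-2/111 = -0.02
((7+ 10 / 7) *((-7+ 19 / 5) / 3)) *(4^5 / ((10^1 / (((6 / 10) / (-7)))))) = 483328/6125 = 78.91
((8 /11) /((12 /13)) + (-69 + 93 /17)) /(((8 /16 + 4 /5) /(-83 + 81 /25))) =140369624/36465 = 3849.43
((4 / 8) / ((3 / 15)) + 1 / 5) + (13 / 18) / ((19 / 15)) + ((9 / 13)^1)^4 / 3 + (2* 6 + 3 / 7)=898865024/56979195 = 15.78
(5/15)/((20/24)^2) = 12/25 = 0.48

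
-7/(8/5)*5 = -175/8 = -21.88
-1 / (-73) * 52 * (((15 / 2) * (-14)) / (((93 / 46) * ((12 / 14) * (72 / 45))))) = -366275/13578 = -26.98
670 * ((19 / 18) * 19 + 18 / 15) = 14241.22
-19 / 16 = -1.19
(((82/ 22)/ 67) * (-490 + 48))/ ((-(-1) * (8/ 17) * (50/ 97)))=-14941589/147400 = -101.37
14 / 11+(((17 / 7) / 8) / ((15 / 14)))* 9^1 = 3.82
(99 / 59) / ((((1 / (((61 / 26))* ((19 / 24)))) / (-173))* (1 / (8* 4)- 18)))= 13233462/441025 = 30.01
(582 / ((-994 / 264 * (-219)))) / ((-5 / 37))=-947496/181405 = -5.22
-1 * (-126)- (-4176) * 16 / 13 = 68454/13 = 5265.69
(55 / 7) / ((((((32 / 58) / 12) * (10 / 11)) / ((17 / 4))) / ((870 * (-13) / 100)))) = -202402629/2240 = -90358.32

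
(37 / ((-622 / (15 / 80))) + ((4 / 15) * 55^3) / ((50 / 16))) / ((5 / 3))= 8518.39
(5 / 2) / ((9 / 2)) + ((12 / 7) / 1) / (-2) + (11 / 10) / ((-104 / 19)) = -32927/65520 = -0.50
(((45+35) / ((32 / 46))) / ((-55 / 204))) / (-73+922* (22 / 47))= -220524/185383 = -1.19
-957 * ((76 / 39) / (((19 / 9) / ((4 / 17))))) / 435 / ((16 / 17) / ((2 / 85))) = -66/5525 = -0.01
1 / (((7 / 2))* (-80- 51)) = -2/917 = 0.00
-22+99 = 77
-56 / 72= -7/9 = -0.78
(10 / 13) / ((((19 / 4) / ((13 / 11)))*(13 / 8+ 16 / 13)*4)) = 1040/62073 = 0.02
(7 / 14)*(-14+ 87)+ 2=38.50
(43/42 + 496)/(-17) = -20875/714 = -29.24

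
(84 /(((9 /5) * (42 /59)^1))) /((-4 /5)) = -1475/18 = -81.94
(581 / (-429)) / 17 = -581/7293 = -0.08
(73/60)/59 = 73/3540 = 0.02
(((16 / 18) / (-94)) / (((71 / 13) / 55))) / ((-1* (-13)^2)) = 220/390429 = 0.00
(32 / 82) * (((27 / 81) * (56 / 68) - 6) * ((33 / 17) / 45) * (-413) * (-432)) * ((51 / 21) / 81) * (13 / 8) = -78835328/94095 = -837.83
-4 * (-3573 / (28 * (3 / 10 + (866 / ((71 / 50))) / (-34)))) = -43126110/1490153 = -28.94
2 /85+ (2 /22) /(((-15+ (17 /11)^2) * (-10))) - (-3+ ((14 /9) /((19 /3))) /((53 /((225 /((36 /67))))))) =849278821/783707820 = 1.08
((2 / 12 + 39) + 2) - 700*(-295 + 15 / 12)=1233997/6 = 205666.17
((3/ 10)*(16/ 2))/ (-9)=-4/15 = -0.27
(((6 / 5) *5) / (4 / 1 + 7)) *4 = 24/11 = 2.18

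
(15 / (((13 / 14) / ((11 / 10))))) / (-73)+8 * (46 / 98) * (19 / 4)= 818107/46501 = 17.59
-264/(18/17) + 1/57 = -4737/19 = -249.32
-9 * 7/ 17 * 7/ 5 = -441/85 = -5.19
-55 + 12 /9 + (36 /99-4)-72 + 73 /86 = -364553/2838 = -128.45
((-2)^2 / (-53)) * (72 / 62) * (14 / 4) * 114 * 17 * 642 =-627074784/1643 = -381664.51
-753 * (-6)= 4518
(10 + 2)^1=12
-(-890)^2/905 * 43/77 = -6812060/13937 = -488.78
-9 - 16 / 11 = -10.45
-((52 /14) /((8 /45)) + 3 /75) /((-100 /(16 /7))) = 0.48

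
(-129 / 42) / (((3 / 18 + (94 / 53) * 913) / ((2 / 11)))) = -13674/39653845 = 0.00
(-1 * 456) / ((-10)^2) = -114/25 = -4.56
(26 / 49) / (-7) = -26/343 = -0.08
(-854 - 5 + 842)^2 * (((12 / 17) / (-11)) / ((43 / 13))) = -2652/473 = -5.61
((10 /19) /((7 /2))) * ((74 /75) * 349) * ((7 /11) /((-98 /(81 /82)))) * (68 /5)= -47416536/10497025 = -4.52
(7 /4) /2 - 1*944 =-7545/8 = -943.12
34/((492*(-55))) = -17/13530 = 0.00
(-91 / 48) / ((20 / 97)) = -8827/960 = -9.19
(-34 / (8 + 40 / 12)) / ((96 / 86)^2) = -2.41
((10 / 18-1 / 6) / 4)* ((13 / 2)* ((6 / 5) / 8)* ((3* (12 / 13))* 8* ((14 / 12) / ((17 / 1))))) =49/340 = 0.14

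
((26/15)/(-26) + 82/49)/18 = 0.09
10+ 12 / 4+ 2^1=15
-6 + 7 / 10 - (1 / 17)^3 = -260399/49130 = -5.30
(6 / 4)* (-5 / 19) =-15/38 = -0.39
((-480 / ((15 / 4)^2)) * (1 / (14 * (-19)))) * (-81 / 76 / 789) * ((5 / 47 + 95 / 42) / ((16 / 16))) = -89760/218653729 = 0.00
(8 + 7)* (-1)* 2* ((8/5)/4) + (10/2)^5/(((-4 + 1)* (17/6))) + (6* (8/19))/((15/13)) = -609594/1615 = -377.46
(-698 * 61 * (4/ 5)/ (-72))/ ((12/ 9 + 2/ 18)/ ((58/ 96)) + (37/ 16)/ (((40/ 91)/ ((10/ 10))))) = 79024768/1278147 = 61.83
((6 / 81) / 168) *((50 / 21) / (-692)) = -25/16479288 = 0.00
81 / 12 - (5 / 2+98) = -375/4 = -93.75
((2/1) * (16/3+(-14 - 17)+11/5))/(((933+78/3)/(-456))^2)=-48795648/4598405 = -10.61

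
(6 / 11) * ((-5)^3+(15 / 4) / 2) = -2955/44 = -67.16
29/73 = 0.40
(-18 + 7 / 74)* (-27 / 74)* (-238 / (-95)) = 851445/52022 = 16.37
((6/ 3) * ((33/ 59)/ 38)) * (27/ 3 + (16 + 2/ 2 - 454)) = -12.60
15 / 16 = 0.94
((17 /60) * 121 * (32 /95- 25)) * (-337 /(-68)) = -31846837/7600 = -4190.37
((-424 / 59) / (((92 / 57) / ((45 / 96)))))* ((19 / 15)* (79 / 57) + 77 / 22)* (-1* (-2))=-476311/21712 = -21.94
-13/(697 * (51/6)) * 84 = -2184/11849 = -0.18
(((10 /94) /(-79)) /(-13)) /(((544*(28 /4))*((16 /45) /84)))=675/105033344 = 0.00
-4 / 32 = -0.12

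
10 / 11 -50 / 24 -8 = -1211/132 = -9.17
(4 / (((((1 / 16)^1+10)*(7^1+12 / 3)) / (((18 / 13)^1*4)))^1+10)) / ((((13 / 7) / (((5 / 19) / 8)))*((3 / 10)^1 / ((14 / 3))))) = 313600/8532121 = 0.04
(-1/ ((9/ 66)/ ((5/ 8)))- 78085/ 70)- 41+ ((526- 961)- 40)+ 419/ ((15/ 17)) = -69673/60 = -1161.22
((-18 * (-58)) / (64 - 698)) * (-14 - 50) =33408/317 = 105.39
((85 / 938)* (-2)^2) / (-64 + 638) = 85/134603 = 0.00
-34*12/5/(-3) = 136/5 = 27.20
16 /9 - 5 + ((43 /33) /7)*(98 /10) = -692/495 = -1.40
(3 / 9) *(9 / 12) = 1/4 = 0.25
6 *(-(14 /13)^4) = -230496/28561 = -8.07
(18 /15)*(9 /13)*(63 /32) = 1701/1040 = 1.64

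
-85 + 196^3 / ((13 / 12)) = 90353327/13 = 6950255.92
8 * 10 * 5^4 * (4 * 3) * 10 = 6000000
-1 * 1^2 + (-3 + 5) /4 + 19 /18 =5/9 = 0.56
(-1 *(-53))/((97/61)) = 3233/97 = 33.33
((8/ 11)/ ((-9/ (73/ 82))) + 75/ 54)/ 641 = 10691/5203638 = 0.00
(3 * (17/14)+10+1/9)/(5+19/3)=1733/1428 = 1.21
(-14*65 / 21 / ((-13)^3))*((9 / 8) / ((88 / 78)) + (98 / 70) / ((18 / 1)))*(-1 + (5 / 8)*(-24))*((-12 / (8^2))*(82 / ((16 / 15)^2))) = 17452675/3807232 = 4.58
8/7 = 1.14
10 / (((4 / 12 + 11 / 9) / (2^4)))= 720/7 = 102.86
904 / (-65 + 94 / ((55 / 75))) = 9944/695 = 14.31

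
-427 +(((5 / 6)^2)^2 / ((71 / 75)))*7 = -12987569/30672 = -423.43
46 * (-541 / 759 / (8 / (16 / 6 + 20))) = -9197/99 = -92.90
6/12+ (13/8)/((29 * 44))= 5117/10208 = 0.50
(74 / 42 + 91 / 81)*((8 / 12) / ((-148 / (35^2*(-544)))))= 77873600/8991 = 8661.28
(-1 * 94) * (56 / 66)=-2632/33 = -79.76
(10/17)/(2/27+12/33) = 297/221 = 1.34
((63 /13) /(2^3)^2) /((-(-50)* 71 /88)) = 693/369200 = 0.00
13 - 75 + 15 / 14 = -853/14 = -60.93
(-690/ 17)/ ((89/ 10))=-6900/1513 = -4.56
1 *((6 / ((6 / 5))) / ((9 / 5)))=25/9 = 2.78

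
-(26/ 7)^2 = -676/49 = -13.80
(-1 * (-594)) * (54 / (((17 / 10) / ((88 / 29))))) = 28226880/493 = 57255.33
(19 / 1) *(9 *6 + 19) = 1387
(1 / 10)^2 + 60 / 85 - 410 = -695783/1700 = -409.28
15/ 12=1.25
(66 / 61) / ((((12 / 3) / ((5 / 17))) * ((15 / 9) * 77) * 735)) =3/3556910 = 0.00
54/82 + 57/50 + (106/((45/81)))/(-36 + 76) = 26931/4100 = 6.57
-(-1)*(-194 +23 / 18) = -3469/18 = -192.72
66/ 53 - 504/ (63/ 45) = -19014/53 = -358.75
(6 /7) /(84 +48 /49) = 7/694 = 0.01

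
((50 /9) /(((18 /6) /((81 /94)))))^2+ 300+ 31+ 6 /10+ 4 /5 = 3699483/11045 = 334.95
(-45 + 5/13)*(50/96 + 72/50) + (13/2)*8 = -2129/60 = -35.48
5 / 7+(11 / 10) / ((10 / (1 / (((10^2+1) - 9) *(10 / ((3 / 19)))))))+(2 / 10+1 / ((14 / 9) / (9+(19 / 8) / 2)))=45661153/6118000 = 7.46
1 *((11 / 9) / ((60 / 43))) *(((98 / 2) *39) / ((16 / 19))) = 5724719/2880 = 1987.75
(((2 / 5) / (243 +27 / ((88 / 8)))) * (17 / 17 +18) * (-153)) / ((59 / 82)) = -145673/22125 = -6.58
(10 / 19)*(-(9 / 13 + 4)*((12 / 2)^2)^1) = -21960/247 = -88.91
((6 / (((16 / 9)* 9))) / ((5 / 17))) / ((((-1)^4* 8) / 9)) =459/320 = 1.43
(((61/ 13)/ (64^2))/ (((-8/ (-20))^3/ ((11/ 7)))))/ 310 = 16775/184877056 = 0.00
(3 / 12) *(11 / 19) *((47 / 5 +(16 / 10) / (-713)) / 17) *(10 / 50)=368533/23029900 = 0.02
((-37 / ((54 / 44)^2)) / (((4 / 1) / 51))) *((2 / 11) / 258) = -6919/31347 = -0.22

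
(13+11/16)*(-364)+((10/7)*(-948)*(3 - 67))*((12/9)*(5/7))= 77564.69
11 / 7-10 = -59/7 = -8.43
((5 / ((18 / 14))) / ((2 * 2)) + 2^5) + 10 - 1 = 41.97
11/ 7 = 1.57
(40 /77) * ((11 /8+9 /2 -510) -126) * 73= -1839965/77 = -23895.65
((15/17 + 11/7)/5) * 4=1.96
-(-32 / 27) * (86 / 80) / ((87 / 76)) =13072/11745 = 1.11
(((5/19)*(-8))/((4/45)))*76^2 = -136800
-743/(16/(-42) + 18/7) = -15603/46 = -339.20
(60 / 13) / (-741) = -20/3211 = -0.01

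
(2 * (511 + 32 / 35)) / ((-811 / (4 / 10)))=-71668/141925 = -0.50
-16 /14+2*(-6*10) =-848/7 = -121.14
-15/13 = -1.15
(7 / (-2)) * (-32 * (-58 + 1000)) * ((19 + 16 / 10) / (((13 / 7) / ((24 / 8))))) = 228205152/65 = 3510848.49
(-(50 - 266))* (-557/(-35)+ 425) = 3333312/35 = 95237.49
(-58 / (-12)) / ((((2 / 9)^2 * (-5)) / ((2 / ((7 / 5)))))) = -783/28 = -27.96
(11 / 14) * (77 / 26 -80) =-22033/364 = -60.53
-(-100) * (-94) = -9400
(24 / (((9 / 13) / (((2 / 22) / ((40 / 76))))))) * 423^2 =58927284/55 = 1071405.16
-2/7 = -0.29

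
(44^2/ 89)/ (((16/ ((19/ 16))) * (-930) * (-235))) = 2299/311215200 = 0.00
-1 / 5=-0.20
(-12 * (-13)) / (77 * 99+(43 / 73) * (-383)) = 5694/270005 = 0.02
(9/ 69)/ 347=3/7981 = 0.00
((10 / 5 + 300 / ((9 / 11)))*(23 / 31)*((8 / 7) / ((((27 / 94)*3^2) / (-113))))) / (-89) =308802784/2011311 = 153.53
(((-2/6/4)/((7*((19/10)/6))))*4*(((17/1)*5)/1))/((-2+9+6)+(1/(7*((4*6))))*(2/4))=-4800/4883 = -0.98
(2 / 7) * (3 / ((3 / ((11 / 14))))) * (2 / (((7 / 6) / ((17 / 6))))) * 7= 374/49 = 7.63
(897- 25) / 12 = 72.67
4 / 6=2/3 = 0.67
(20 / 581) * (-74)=-1480/581 = -2.55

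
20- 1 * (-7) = 27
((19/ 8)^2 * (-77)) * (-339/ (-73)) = -2016.95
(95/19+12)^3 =4913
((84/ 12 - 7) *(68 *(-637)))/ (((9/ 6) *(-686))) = 0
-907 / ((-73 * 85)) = 907/6205 = 0.15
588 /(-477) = -196/159 = -1.23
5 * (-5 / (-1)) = 25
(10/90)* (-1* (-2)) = 2/9 = 0.22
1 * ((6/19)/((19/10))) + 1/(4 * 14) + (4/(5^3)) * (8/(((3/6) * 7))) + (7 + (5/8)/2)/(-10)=-684521/1444000 = -0.47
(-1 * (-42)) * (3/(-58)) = -63/29 = -2.17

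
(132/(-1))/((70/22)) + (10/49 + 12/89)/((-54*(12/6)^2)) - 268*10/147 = -140633663/2354940 = -59.72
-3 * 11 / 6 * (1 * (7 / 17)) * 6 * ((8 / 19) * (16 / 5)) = -29568/1615 = -18.31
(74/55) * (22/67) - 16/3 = -4.89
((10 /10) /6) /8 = 1/48 = 0.02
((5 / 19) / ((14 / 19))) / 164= 5/2296 = 0.00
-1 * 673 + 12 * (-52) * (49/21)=-2129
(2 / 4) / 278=1/556 = 0.00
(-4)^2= 16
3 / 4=0.75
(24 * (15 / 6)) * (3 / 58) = 3.10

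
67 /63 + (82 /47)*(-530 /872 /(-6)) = 1.24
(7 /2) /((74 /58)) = 203/74 = 2.74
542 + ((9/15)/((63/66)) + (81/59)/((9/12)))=1124308/2065 = 544.46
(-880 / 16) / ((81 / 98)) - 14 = -6524/81 = -80.54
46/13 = 3.54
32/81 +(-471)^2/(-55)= -17967361/4455 = -4033.08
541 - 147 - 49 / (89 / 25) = 33841/89 = 380.24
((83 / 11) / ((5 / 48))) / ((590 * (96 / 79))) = 6557/64900 = 0.10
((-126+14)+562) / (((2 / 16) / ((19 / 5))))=13680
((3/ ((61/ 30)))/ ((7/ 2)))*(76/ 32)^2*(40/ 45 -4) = -1805/244 = -7.40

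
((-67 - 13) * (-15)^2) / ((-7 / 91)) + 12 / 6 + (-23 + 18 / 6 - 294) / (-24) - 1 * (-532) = 234547.08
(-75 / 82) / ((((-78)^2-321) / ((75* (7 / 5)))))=-2625/157522 = -0.02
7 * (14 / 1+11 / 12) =104.42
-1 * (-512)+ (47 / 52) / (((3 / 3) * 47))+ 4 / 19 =506083/988 = 512.23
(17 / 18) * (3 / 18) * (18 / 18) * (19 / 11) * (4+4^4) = 20995/297 = 70.69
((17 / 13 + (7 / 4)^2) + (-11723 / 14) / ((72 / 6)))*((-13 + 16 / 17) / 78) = 58570345/5791968 = 10.11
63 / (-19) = -63/19 = -3.32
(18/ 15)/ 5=6/25 = 0.24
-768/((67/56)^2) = -2408448/4489 = -536.52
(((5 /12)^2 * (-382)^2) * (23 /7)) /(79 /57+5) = 398554925/30576 = 13034.89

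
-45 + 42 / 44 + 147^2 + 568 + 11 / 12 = 2921671/132 = 22133.87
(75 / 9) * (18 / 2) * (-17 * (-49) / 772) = 62475/772 = 80.93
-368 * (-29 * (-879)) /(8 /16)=-18761376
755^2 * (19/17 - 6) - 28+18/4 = -94624949/34 = -2783086.74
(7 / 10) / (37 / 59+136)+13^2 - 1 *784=-49574737/80610 = -614.99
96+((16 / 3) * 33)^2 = 31072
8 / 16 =1/2 = 0.50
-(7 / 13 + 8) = -111/13 = -8.54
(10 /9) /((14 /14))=10/9 = 1.11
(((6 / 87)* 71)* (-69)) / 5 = -67.57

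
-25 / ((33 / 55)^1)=-125/3 = -41.67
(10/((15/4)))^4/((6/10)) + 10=22910/243 = 94.28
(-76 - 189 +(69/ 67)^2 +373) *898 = 439636554/4489 = 97936.41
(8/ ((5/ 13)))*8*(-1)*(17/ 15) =-14144/75 = -188.59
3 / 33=1/11 = 0.09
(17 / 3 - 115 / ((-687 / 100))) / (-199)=-5131/45571 = -0.11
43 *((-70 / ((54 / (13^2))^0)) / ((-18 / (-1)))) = -1505/9 = -167.22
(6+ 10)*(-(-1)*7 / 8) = 14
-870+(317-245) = -798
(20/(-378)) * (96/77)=-0.07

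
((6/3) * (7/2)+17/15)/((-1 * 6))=-61/45 = -1.36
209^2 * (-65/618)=-2839265/618 = -4594.28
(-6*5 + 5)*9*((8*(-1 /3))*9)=5400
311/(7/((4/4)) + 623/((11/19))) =0.29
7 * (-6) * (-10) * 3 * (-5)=-6300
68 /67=1.01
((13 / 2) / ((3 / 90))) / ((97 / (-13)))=-2535/97 = -26.13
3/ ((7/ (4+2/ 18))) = 37/21 = 1.76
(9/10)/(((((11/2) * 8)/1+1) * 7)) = 1/350 = 0.00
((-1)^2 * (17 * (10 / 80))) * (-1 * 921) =-15657/8 = -1957.12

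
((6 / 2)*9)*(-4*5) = -540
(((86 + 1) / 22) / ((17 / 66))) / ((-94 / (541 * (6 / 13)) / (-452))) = 191468556/10387 = 18433.48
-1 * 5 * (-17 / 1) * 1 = 85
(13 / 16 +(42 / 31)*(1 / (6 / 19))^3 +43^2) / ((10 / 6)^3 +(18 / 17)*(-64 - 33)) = -430930365/22328432 = -19.30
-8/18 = -4/9 = -0.44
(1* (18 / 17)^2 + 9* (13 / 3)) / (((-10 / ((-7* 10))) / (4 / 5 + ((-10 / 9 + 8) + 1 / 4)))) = 7732319/3468 = 2229.62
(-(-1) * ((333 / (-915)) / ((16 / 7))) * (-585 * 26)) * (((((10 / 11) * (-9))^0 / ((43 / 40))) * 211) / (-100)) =-249363387/52460 = -4753.40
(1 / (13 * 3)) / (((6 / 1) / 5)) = 5/234 = 0.02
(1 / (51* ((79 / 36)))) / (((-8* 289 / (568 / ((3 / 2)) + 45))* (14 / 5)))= -6355/10867556 = 0.00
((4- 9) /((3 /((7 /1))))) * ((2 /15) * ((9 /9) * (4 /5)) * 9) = -56/5 = -11.20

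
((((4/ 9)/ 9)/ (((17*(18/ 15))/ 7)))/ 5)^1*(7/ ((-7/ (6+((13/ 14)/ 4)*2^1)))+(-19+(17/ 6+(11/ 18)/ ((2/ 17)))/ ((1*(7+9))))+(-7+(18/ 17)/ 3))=-2166649/20225376 = -0.11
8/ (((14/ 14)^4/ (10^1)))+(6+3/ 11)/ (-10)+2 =8951/110 = 81.37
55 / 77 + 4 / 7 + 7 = 58/7 = 8.29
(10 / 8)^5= 3125/1024 = 3.05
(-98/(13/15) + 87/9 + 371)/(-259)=-10436/10101 = -1.03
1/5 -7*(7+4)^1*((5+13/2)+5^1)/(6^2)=-4211/120 = -35.09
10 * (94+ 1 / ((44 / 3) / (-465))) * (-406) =-2782115/11 = -252919.55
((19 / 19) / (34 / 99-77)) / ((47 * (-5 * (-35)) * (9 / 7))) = -11/8917075 = 0.00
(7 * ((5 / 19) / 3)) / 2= 35/114 = 0.31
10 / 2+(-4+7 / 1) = 8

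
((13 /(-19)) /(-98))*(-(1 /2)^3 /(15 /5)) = -13/44688 = 0.00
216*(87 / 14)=9396/7 = 1342.29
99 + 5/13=1292/13 = 99.38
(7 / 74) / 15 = 7/1110 = 0.01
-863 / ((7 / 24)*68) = -5178/119 = -43.51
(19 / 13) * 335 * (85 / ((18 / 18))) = 541025/13 = 41617.31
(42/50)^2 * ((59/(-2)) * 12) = -156114/625 = -249.78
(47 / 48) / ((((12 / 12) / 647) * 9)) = 30409/432 = 70.39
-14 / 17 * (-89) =1246/17 = 73.29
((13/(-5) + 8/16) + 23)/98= 209/980 = 0.21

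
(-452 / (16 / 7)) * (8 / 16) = -791/8 = -98.88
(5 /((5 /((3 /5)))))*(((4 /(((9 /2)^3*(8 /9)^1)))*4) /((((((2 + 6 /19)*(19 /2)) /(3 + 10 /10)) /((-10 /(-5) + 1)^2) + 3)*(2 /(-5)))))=-16/195 = -0.08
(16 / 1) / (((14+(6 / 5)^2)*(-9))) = -200/1737 = -0.12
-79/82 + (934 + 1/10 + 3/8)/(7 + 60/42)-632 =-50517767/96760 = -522.09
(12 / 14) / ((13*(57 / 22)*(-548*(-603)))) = 11/142834419 = 0.00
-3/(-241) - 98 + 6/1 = -22169/241 = -91.99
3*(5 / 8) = 1.88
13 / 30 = 0.43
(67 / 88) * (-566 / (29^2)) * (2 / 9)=-18961/166518 = -0.11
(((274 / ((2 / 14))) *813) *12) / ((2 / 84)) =785904336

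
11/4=2.75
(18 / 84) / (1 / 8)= 12/7 = 1.71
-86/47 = -1.83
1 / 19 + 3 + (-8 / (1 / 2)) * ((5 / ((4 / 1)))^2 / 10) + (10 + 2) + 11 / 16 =4025/304 = 13.24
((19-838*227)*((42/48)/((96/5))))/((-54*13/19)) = 126487655/539136 = 234.61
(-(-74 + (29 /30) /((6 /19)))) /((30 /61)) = 778909/5400 = 144.24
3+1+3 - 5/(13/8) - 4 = -1/13 = -0.08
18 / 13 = 1.38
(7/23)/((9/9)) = 7/23 = 0.30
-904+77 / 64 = -57779/64 = -902.80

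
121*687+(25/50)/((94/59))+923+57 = 15812175/188 = 84107.31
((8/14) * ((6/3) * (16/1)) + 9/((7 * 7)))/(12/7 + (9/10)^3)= 905000/119721 = 7.56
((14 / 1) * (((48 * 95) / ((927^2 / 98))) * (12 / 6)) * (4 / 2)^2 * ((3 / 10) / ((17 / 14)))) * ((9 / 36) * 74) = 432103168/1623177 = 266.21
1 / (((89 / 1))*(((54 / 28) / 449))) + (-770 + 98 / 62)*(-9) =515371633/74493 = 6918.39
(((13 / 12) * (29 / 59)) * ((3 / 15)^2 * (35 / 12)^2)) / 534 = 18473/54442368 = 0.00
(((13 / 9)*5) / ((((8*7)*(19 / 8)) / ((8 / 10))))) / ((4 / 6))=26/399 = 0.07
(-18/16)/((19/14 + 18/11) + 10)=-231/2668 = -0.09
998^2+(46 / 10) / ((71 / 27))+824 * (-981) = 66619921/355 = 187661.75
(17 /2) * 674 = 5729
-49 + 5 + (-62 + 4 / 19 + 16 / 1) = -1706/19 = -89.79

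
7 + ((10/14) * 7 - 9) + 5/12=41/12 = 3.42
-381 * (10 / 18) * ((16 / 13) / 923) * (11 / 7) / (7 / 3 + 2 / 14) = -27940/155987 = -0.18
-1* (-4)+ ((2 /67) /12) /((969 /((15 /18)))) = 9348917/2337228 = 4.00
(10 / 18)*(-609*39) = -13195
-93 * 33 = -3069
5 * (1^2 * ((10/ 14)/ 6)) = 25/42 = 0.60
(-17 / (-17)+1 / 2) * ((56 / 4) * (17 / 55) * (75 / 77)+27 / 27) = 1893/242 = 7.82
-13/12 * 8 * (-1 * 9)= 78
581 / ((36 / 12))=581/3 = 193.67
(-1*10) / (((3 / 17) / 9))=-510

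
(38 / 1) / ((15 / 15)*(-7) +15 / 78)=-988/177 = -5.58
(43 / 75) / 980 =43/73500 = 0.00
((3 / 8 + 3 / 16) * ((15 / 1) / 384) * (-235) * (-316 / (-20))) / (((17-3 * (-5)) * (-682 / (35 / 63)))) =92825/44695552 = 0.00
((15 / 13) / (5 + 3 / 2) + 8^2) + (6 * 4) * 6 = 35182/169 = 208.18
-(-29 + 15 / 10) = 55/2 = 27.50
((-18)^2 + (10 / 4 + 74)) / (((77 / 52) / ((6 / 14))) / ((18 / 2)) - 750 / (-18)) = 562302/59039 = 9.52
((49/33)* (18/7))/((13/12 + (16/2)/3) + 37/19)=3192/4763 = 0.67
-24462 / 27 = -906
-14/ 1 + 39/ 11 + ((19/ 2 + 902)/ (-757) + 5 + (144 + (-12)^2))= 4685459/16654 = 281.34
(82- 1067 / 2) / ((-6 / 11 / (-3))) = -9933/4 = -2483.25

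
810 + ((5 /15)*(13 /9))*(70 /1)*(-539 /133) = 345460/513 = 673.41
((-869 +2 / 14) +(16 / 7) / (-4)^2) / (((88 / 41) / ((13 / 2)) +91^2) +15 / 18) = -19447038/185404513 = -0.10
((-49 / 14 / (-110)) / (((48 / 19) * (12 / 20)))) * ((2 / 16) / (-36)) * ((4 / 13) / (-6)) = 133/35582976 = 0.00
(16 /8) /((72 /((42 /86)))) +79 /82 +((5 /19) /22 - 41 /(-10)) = 112506437/22108020 = 5.09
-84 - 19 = -103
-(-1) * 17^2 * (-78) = -22542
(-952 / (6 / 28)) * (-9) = 39984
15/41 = 0.37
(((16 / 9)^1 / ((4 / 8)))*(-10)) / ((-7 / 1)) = 5.08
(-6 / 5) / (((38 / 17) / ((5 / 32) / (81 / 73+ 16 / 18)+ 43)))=-92308623/3991520 = -23.13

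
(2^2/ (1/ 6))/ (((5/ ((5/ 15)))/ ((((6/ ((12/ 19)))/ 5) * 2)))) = 6.08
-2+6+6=10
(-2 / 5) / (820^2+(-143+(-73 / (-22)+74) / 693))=-484/813431105 = 0.00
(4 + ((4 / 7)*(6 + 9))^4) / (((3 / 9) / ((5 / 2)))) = 97272030/2401 = 40513.13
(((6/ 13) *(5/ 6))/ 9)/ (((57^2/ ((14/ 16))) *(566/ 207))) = 805/191249136 = 0.00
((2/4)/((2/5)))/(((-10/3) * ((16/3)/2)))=-9/64 = -0.14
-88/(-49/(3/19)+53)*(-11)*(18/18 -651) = 471900/193 = 2445.08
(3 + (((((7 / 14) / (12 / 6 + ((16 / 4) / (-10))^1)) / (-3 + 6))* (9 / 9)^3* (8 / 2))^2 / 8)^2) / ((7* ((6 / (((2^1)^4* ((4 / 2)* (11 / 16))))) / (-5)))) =-219006535/27869184 = -7.86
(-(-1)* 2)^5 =32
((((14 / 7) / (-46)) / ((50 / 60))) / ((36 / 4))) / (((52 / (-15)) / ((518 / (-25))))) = -259/7475 = -0.03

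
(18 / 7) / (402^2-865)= 18/1125173 = 0.00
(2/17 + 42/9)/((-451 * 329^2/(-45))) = 3660/829883747 = 0.00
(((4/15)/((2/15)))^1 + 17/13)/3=43/39 = 1.10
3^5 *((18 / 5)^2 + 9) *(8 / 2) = 533628/25 = 21345.12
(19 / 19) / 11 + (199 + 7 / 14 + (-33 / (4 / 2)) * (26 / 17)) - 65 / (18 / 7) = 250898/1683 = 149.08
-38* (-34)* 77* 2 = 198968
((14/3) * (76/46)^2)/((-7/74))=-213712/1587 = -134.66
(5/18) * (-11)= -55/18 = -3.06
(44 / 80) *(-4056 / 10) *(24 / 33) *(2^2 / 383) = -16224/9575 = -1.69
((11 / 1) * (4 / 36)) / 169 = 11/1521 = 0.01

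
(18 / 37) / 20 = 9/370 = 0.02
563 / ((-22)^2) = 563/484 = 1.16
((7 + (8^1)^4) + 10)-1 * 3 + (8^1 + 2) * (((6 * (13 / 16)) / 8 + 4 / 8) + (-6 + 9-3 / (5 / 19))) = 129187/32 = 4037.09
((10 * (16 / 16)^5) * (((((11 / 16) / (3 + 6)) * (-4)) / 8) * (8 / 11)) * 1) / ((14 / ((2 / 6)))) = -5/756 = -0.01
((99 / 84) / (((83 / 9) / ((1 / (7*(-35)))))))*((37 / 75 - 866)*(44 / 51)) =23563419/60496625 = 0.39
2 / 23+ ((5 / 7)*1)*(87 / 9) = 3377/483 = 6.99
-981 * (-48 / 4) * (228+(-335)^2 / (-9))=-144106284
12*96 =1152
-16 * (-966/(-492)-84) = 53816/41 = 1312.59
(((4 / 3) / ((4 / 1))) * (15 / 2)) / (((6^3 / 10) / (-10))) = -125/108 = -1.16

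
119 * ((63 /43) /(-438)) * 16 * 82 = -1639344/3139 = -522.25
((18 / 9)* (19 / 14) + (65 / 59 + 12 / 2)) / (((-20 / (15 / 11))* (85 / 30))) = -18243/77231 = -0.24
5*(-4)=-20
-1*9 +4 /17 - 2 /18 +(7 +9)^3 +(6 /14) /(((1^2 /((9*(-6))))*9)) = 4374556/1071 = 4084.55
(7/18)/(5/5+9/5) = 5/36 = 0.14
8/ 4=2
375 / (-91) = -375/91 = -4.12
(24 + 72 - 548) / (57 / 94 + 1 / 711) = -30208968/40621 = -743.68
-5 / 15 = -1/3 = -0.33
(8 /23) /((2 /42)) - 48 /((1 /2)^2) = -184.70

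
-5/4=-1.25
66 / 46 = 33/23 = 1.43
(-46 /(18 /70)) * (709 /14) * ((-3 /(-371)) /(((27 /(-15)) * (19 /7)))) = 407675/27189 = 14.99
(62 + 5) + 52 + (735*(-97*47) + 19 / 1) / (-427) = 3401659/427 = 7966.41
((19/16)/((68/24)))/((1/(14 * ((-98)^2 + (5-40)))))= 3818031/68 = 56147.51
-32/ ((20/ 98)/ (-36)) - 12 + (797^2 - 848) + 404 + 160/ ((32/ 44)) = 3203089/5 = 640617.80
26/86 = 13/43 = 0.30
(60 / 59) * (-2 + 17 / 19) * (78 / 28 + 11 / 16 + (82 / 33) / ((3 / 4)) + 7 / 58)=-11104855/1430396 = -7.76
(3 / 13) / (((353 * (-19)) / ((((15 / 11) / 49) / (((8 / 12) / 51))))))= -6885/93991898 = 0.00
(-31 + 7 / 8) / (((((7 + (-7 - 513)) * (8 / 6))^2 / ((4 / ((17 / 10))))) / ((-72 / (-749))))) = -1205/82739034 = 0.00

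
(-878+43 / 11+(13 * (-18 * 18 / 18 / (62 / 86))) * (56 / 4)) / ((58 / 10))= -9238065/9889 = -934.18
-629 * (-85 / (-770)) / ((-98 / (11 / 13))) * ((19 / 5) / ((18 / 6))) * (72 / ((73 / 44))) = 53636088/1627535 = 32.96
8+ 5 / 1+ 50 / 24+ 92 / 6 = 365/12 = 30.42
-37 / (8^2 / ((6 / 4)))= -111/128 = -0.87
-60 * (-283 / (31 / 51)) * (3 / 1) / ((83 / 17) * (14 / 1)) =22082490/18011 = 1226.06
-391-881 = -1272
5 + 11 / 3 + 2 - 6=14/3 = 4.67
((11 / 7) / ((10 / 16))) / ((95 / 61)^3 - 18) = -19974328/112989905 = -0.18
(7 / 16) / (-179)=-7/2864 = 0.00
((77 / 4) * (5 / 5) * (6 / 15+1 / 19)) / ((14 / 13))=8.09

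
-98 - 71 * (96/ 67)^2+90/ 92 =-50133863/206494 = -242.79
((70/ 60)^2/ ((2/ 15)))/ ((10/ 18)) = 18.38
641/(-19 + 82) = 641/63 = 10.17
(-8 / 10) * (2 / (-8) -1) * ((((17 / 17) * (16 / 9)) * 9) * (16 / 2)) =128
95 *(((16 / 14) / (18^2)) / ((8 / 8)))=0.34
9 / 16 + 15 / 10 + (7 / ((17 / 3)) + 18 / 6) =1713/272 = 6.30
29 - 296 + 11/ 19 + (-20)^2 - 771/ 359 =131.43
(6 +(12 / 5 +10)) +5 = 117/5 = 23.40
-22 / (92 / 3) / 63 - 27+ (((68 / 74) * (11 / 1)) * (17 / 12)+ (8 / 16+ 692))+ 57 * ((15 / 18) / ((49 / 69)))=746.70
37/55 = 0.67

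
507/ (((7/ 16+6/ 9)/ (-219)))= -5329584/53 = -100558.19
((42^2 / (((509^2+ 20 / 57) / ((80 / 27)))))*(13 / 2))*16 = 30983680/14767637 = 2.10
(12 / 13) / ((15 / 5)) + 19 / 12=295/156 = 1.89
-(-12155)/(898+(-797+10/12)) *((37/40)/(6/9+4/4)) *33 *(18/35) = 18494487/16450 = 1124.28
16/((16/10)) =10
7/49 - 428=-2995/7 = -427.86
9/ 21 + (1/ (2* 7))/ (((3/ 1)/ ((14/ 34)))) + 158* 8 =1264.44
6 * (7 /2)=21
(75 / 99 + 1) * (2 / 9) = 116/297 = 0.39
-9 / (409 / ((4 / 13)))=-36/5317 = -0.01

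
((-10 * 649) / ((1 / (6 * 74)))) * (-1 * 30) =86446800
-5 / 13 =-0.38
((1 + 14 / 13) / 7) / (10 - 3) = 0.04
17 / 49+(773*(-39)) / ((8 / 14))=-10340353/196 = -52756.90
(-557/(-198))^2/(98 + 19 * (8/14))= 2171743/29873448 = 0.07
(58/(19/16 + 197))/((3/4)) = 0.39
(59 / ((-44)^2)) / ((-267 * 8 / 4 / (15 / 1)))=-295/344608 = 0.00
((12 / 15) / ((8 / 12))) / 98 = 3/245 = 0.01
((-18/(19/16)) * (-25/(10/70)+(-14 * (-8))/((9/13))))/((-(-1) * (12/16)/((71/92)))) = 270368/1311 = 206.23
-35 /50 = -7/10 = -0.70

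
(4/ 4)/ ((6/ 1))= 1/6 = 0.17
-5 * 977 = -4885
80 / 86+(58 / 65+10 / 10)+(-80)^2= 17895889/2795 = 6402.82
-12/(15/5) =-4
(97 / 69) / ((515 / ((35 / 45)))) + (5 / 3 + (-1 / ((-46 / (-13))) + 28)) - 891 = -861.61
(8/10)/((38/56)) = 112/95 = 1.18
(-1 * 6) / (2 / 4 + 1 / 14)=-21/2 = -10.50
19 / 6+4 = 43/6 = 7.17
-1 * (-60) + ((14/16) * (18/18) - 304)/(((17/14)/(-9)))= 2306.69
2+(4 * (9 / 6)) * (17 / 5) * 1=112/5 = 22.40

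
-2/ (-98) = 1/49 = 0.02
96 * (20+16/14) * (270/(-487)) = -3836160/3409 = -1125.30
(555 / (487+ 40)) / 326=555/171802 = 0.00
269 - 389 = -120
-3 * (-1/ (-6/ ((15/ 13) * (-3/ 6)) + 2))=15/62 = 0.24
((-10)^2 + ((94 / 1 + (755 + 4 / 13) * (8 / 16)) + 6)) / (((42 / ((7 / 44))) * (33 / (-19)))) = -285361/226512 = -1.26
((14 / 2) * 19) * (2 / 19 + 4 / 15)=742/15 = 49.47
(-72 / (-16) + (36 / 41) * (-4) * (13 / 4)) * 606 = -4190.27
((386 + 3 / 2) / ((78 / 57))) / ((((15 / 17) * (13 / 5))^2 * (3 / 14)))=29788675/118638 = 251.09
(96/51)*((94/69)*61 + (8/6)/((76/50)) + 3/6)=159.02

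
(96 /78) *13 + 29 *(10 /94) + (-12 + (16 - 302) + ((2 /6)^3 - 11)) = -367855/1269 = -289.88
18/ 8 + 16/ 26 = 149/52 = 2.87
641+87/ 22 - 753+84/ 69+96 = -10.83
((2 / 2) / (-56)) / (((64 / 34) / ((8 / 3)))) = -17/672 = -0.03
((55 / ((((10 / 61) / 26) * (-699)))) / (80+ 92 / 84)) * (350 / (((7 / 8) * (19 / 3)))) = -5636400/579937 = -9.72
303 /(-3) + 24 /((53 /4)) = -5257/53 = -99.19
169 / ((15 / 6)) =338/5 = 67.60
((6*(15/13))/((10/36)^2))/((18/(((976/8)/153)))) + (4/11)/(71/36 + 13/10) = 29251368/7159295 = 4.09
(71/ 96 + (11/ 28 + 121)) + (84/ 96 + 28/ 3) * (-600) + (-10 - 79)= -4093735/672 = -6091.87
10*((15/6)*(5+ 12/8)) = 325/2 = 162.50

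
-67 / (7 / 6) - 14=-500/7 = -71.43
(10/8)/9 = 5/36 = 0.14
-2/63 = -0.03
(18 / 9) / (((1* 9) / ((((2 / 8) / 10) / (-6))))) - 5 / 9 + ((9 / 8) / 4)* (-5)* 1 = -8479/4320 = -1.96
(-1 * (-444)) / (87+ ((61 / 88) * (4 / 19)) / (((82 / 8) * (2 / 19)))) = 100122/19649 = 5.10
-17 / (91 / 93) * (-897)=109089/7 = 15584.14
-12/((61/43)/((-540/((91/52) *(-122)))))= -557280/26047 = -21.40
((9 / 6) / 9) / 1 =1/6 = 0.17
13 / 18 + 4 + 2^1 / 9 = 89/18 = 4.94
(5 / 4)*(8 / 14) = 5/7 = 0.71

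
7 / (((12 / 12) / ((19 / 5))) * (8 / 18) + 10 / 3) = 1197/590 = 2.03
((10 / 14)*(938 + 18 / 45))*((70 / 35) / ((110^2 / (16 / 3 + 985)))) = 2323322/21175 = 109.72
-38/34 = -19/17 = -1.12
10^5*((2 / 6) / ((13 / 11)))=1100000/39 = 28205.13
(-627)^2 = 393129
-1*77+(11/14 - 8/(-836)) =-222975/2926 = -76.20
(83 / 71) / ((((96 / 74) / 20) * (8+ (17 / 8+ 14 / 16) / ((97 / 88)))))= 297887/177216 = 1.68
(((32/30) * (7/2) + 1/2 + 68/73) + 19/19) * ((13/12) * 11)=1930643/26280 = 73.46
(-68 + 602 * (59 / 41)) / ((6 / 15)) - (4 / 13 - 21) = 1074754/533 = 2016.42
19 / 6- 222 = -1313/6 = -218.83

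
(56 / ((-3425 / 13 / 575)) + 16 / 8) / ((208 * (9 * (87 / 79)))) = -24095/413192 = -0.06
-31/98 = -0.32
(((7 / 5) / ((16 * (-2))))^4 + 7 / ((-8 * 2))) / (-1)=286717599/655360000 = 0.44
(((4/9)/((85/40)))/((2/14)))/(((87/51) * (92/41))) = 0.38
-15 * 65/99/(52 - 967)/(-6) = -65/36234 = 0.00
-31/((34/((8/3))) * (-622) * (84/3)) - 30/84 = -39637/111027 = -0.36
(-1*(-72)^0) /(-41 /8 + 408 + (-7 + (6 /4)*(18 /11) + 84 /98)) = -616/245899 = 0.00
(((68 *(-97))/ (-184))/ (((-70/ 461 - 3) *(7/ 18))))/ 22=-6841701/5146526 = -1.33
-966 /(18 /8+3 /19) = -24472/61 = -401.18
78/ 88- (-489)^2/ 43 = -10519647/1892 = -5560.07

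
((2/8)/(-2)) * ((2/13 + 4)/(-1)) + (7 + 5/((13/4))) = 471/52 = 9.06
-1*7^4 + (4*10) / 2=-2381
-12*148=-1776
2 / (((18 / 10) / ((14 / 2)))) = 70/9 = 7.78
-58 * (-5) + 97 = 387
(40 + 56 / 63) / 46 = 8/9 = 0.89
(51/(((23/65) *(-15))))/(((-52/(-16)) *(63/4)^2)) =-1088/91287 = -0.01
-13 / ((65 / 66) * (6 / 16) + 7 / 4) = -2288/373 = -6.13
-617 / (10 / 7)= -4319/10 = -431.90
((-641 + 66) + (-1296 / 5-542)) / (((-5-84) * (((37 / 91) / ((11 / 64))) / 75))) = 103318215/210752 = 490.24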